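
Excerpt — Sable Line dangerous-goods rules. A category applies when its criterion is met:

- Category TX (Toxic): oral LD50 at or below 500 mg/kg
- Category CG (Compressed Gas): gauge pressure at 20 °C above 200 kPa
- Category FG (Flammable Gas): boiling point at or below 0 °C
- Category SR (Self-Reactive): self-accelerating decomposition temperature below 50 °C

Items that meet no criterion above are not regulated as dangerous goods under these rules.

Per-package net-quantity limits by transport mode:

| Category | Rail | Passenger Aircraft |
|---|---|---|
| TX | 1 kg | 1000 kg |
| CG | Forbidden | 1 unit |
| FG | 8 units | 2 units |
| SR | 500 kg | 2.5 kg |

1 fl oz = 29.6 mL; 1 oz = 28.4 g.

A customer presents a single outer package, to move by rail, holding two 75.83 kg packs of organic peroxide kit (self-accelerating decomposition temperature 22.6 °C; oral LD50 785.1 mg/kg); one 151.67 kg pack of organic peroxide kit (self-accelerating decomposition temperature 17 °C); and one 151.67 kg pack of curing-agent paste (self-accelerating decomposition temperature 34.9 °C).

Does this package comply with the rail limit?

Yes

Organic peroxide kit: self-accelerating decomposition temperature 22.6 °C < 50 °C → Category SR (Self-Reactive).
The organic peroxide kit has self-accelerating decomposition temperature 17 °C, which is < 50 °C, so it is Category SR (Self-Reactive).
Self-accelerating decomposition temperature 34.9 °C meets the Category SR criterion (Self-Reactive), so the curing-agent paste is Category SR.
Category SR net quantity: (two 75.83 kg packs = 151.66 kg) + 151.67 kg + 151.67 kg = 455 kg.
That is within the Category SR rail limit of 500 kg.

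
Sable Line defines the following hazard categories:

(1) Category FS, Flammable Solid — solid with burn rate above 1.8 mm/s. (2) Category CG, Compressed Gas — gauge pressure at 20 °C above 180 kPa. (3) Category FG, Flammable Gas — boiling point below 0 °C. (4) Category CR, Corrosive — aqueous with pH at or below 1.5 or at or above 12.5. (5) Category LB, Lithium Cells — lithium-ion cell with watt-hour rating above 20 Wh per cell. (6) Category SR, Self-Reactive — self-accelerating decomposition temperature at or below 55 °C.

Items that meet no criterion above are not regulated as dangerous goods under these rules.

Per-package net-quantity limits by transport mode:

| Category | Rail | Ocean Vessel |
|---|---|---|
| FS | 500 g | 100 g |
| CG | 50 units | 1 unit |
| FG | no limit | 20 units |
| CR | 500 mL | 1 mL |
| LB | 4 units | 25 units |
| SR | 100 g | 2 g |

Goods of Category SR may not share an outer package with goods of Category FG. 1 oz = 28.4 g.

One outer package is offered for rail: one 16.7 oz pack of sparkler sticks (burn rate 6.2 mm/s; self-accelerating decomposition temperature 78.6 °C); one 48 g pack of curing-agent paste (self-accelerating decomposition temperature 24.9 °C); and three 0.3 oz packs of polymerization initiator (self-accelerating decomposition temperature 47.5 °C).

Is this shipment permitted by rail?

Yes

Burn rate 6.2 mm/s meets the Category FS criterion (Flammable Solid), so the sparkler sticks are Category FS.
With self-accelerating decomposition temperature 24.9 °C (≤ 55 °C), the curing-agent paste falls in Category SR.
The polymerization initiator has self-accelerating decomposition temperature 47.5 °C, which is ≤ 55 °C, so it is Category SR (Self-Reactive).
Total Category SR: 48 g + (three 0.3 oz packs = 25.56 g) = 73.56 g.
73.56 g ≤ 100 g (rail limit, Category SR) — within limit.
Category FS quantity: one 16.7 oz pack = 474.28 g.
474.28 g ≤ 500 g (rail limit, Category FS) — within limit.
The segregation rule (Category SR with Category FG) does not apply to Category SR with Category FS.
Every hazard category is within its rail limit and no segregation rule is violated.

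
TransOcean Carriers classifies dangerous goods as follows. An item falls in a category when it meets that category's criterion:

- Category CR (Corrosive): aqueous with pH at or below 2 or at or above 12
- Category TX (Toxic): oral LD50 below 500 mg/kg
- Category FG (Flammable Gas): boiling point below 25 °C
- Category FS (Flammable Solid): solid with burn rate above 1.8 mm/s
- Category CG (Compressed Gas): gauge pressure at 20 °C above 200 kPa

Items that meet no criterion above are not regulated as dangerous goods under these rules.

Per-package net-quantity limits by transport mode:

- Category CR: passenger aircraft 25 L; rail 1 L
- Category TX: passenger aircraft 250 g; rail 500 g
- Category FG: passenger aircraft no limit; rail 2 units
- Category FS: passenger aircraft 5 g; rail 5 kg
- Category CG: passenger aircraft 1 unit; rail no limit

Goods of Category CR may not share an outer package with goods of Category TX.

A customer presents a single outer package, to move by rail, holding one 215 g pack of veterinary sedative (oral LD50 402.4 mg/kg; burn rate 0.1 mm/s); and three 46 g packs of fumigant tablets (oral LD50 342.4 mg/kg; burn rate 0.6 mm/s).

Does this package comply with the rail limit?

With oral LD50 402.4 mg/kg (< 500 mg/kg), the veterinary sedative falls in Category TX.
Oral LD50 342.4 mg/kg meets the Category TX criterion (Toxic), so the fumigant tablets are Category TX.
Total Category TX: 215 g + (three 46 g packs = 138 g) = 353 g.
That is within the Category TX rail limit of 500 g.

Yes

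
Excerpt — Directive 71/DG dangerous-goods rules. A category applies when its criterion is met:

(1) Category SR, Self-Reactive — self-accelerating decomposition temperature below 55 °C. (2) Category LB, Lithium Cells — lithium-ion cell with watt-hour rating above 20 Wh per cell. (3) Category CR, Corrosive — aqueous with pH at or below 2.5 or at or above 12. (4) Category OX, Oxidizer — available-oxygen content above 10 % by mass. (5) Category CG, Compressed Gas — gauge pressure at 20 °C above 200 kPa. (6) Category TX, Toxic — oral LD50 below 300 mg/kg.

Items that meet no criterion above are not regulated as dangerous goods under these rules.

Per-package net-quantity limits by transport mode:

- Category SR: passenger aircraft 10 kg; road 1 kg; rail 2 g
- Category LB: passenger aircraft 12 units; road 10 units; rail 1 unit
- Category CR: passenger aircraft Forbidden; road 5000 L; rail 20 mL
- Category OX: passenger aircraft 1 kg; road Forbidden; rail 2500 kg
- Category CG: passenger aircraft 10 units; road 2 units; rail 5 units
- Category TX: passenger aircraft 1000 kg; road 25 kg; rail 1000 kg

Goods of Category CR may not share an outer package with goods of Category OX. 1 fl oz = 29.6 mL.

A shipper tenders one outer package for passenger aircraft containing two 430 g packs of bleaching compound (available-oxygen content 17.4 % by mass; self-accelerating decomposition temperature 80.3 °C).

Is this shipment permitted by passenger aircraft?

Yes

With available-oxygen content 17.4 % by mass (> 10 % by mass), the bleaching compound falls in Category OX.
Category OX quantity: two 430 g packs = 860 g.
860 g ≤ 1 kg (passenger aircraft limit, Category OX) — within limit.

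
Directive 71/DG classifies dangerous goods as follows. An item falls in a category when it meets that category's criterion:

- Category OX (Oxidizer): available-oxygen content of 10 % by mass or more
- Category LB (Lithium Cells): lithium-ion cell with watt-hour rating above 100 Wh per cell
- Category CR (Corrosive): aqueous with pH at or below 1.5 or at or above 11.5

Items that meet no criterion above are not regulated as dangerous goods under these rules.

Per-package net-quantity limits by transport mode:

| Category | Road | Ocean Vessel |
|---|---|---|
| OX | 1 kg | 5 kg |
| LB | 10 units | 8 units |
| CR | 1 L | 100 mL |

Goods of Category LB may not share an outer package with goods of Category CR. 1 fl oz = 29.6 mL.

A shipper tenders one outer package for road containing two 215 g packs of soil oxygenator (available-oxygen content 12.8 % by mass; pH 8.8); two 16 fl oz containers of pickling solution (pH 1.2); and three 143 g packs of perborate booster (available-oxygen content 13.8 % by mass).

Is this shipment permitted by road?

Soil oxygenator: available-oxygen content 12.8 % by mass ≥ 10 % by mass → Category OX (Oxidizer).
With pH 1.2 (≤ 1.5), the pickling solution falls in Category CR.
Available-oxygen content 13.8 % by mass meets the Category OX criterion (Oxidizer), so the perborate booster is Category OX.
Total Category OX: (two 215 g packs = 430 g) + (three 143 g packs = 429 g) = 859 g.
859 g is within the road limit of 1 kg for Category OX.
Category CR quantity: two 16 fl oz containers = 947.2 mL.
947.2 mL is within the road limit of 1 L for Category CR.
The segregation rule (Category LB with Category CR) does not apply to Category OX with Category CR.
Every hazard category is within its road limit and no segregation rule is violated.

Yes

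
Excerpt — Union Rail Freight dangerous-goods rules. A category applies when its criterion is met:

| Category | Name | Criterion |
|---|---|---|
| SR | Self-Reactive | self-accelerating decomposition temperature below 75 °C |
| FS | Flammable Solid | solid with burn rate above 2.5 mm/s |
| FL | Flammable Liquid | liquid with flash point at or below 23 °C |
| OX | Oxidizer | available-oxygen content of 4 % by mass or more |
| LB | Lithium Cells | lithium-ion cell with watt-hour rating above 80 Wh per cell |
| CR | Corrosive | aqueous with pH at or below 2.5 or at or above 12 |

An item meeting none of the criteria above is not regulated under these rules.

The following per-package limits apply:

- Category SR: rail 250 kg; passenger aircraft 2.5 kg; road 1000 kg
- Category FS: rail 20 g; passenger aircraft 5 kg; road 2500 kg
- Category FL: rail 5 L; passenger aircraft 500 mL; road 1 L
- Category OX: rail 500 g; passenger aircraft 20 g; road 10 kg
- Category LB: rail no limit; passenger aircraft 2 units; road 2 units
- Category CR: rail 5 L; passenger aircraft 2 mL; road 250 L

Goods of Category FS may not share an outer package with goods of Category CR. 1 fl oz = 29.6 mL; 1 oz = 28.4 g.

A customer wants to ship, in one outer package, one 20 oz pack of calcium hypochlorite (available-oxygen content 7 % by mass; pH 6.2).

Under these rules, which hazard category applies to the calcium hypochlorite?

Calcium hypochlorite: available-oxygen content 7 % by mass ≥ 4 % by mass → Category OX (Oxidizer).

Category OX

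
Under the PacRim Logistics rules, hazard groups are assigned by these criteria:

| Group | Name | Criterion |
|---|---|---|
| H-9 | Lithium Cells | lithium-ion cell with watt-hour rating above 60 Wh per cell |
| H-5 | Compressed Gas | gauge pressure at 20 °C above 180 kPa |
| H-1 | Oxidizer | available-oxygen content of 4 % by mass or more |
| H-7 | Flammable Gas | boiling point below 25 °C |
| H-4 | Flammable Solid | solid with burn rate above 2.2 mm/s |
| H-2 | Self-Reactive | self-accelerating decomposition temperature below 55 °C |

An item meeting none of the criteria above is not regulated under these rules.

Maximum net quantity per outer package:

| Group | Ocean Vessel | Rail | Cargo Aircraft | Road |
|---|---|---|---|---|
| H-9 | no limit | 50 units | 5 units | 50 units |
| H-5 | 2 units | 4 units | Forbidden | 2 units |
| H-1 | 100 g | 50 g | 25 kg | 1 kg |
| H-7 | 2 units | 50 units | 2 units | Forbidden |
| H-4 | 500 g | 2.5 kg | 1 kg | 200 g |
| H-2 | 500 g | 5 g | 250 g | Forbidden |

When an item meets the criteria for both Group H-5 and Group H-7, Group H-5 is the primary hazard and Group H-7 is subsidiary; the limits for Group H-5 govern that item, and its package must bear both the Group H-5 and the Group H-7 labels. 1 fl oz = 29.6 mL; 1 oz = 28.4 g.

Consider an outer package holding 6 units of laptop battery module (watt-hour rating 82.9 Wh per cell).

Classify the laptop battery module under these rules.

Group H-9

Watt-hour rating 82.9 Wh per cell meets the Group H-9 criterion (Lithium Cells), so the laptop battery module is Group H-9.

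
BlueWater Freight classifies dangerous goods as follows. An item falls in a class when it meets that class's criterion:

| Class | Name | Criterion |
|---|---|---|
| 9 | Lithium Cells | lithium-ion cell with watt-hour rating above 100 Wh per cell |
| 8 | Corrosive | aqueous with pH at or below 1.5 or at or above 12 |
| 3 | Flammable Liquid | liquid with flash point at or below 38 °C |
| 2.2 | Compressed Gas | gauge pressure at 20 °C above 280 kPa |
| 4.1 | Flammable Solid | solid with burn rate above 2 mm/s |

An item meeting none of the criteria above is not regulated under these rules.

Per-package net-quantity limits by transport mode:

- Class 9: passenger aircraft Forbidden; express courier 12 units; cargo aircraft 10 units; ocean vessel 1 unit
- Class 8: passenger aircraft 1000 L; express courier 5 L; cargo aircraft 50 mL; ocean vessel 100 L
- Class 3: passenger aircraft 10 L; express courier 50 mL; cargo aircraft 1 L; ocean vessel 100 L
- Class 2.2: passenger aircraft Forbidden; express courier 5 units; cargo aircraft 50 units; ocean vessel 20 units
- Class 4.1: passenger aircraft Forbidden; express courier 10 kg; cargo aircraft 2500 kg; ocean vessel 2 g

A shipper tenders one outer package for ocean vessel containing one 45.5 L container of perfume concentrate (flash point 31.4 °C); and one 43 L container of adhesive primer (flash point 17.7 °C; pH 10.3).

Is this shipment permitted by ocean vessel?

Yes

Perfume concentrate: flash point 31.4 °C ≤ 38 °C → Class 3 (Flammable Liquid).
The adhesive primer has flash point 17.7 °C, which is ≤ 38 °C, so it is Class 3 (Flammable Liquid).
Class 3 net quantity: 45.5 L + 43 L = 88.5 L.
88.5 L is within the ocean vessel limit of 100 L for Class 3.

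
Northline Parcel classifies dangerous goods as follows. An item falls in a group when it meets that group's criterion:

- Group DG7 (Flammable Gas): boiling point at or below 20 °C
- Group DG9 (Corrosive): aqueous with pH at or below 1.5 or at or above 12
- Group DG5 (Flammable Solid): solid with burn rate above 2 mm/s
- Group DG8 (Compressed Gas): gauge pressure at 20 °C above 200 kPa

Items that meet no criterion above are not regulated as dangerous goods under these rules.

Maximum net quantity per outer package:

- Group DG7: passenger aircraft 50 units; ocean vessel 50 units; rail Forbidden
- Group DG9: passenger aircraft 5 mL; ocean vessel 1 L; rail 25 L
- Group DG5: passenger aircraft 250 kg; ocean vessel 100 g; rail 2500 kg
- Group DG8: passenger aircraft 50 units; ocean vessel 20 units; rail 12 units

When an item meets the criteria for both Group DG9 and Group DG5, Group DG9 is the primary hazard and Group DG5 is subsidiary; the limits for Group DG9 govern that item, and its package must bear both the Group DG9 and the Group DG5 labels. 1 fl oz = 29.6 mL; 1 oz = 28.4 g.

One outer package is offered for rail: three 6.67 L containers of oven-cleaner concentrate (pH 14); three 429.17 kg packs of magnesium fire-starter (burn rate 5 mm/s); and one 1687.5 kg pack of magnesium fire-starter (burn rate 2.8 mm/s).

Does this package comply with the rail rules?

No

With pH 14 (≥ 12), the oven-cleaner concentrate falls in Group DG9.
Burn rate 5 mm/s meets the Group DG5 criterion (Flammable Solid), so the magnesium fire-starter is Group DG5.
Magnesium fire-starter: burn rate 2.8 mm/s > 2 mm/s → Group DG5 (Flammable Solid).
Total Group DG5: (three 429.17 kg packs = 1287.51 kg) + 1687.5 kg = 2975.01 kg.
2975.01 kg > 2500 kg (rail limit, Group DG5) — over the limit.
Group DG9 quantity: three 6.67 L containers = 20.01 L.
20.01 L is within the rail limit of 25 L for Group DG9.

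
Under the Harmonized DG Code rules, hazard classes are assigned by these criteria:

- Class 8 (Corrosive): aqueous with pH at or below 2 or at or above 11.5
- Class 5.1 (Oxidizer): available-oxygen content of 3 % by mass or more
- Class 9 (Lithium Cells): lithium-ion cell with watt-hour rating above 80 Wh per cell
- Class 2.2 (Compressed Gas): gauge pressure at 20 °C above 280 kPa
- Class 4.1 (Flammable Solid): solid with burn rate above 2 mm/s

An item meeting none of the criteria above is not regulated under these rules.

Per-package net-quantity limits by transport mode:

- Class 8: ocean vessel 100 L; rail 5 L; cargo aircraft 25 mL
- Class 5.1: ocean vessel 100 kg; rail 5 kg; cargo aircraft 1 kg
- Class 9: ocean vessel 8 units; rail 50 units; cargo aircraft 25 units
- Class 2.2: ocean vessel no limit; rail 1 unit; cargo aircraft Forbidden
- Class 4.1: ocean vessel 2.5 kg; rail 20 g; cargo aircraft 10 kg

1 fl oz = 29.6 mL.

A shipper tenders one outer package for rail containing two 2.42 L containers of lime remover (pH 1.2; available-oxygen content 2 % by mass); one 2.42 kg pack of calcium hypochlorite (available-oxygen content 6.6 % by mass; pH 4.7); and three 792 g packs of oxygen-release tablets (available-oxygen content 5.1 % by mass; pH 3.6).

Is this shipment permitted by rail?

Yes

With pH 1.2 (≤ 2), the lime remover falls in Class 8.
The calcium hypochlorite has available-oxygen content 6.6 % by mass, which is ≥ 3 % by mass, so it is Class 5.1 (Oxidizer).
The oxygen-release tablets have available-oxygen content 5.1 % by mass, which is ≥ 3 % by mass, so they are Class 5.1 (Oxidizer).
Total Class 5.1: 2.42 kg + (three 792 g packs = 2.376 kg) = 4.796 kg.
4.796 kg is within the rail limit of 5 kg for Class 5.1.
Class 8 quantity: two 2.42 L containers = 4.84 L.
That is within the Class 8 rail limit of 5 L.
Every hazard class is within its rail limit and no segregation rule is violated.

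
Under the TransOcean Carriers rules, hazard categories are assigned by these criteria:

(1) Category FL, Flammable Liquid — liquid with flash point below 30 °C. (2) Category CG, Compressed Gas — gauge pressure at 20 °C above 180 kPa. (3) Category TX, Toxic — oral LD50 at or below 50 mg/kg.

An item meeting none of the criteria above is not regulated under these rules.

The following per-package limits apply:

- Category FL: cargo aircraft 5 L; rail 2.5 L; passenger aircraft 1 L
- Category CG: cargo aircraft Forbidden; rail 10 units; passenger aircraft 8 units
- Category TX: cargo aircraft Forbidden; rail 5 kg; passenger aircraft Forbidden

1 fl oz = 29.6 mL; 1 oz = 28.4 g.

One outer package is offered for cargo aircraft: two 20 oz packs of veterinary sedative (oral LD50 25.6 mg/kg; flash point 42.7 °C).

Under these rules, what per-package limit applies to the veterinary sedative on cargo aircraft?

Forbidden

The veterinary sedative has oral LD50 25.6 mg/kg, which is ≤ 50 mg/kg, so it is Category TX (Toxic).
The cargo aircraft limit for Category TX is Forbidden.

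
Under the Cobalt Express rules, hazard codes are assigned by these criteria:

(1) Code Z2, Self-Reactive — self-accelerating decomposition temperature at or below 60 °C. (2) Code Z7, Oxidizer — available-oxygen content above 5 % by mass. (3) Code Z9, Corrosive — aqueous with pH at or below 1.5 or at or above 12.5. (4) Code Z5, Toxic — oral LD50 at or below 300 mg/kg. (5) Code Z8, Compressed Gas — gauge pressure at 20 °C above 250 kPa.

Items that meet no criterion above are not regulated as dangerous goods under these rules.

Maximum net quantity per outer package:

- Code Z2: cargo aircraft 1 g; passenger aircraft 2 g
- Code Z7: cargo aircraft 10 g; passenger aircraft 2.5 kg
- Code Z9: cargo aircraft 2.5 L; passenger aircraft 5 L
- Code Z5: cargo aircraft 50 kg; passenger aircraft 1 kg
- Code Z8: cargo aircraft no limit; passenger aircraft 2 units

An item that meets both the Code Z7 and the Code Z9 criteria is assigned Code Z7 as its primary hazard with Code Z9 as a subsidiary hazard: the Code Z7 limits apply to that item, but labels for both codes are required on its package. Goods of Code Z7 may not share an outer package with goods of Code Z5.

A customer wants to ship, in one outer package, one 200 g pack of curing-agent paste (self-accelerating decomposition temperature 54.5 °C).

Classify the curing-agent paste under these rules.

Self-accelerating decomposition temperature 54.5 °C meets the Code Z2 criterion (Self-Reactive), so the curing-agent paste is Code Z2.

Code Z2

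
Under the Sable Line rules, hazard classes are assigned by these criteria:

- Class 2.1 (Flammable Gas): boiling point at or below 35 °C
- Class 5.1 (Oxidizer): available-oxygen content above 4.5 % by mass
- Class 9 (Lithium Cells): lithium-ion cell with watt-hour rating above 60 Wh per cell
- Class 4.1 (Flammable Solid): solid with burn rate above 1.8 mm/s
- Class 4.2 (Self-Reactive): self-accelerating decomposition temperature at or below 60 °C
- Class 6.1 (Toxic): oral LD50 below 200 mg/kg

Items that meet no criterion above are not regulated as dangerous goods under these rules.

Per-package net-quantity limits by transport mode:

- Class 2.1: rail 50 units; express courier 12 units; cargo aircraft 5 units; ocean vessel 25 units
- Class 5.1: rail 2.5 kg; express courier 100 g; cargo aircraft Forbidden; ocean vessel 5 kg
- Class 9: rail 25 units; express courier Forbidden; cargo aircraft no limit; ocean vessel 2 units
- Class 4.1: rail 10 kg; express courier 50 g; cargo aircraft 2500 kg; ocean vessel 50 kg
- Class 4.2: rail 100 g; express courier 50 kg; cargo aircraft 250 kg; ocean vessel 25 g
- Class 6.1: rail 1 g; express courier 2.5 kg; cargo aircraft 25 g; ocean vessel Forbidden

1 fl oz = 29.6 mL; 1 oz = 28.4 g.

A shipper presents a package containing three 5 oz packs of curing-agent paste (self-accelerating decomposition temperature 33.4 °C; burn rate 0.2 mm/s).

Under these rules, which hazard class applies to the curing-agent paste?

Class 4.2

With self-accelerating decomposition temperature 33.4 °C (≤ 60 °C), the curing-agent paste falls in Class 4.2.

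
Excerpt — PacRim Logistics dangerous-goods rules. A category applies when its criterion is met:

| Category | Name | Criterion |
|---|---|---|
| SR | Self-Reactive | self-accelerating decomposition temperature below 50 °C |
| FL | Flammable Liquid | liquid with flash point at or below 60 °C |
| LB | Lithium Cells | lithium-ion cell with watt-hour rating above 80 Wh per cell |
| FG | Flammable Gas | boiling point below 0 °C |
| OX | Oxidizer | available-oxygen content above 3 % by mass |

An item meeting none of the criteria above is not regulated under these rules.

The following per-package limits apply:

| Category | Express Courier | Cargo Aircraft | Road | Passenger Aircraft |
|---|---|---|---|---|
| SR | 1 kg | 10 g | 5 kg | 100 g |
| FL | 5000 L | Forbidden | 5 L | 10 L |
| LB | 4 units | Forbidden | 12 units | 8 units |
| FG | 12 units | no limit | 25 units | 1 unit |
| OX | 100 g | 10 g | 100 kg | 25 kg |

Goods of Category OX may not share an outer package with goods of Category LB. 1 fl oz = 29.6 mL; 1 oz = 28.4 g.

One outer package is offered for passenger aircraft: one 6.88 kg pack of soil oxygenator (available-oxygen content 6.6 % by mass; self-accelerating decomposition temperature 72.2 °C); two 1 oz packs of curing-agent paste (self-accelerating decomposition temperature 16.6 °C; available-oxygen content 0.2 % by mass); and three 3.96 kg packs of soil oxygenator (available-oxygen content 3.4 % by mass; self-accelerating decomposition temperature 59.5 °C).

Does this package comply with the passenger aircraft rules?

Soil oxygenator: available-oxygen content 6.6 % by mass > 3 % by mass → Category OX (Oxidizer).
With self-accelerating decomposition temperature 16.6 °C (< 50 °C), the curing-agent paste falls in Category SR.
Soil oxygenator: available-oxygen content 3.4 % by mass > 3 % by mass → Category OX (Oxidizer).
Total Category OX: 6.88 kg + (three 3.96 kg packs = 11.88 kg) = 18.76 kg.
18.76 kg ≤ 25 kg (passenger aircraft limit, Category OX) — within limit.
Category SR quantity: two 1 oz packs = 56.8 g.
56.8 g is within the passenger aircraft limit of 100 g for Category SR.
The segregation rule (Category OX with Category LB) does not apply to Category OX with Category SR.
Every hazard category is within its passenger aircraft limit and no segregation rule is violated.

Yes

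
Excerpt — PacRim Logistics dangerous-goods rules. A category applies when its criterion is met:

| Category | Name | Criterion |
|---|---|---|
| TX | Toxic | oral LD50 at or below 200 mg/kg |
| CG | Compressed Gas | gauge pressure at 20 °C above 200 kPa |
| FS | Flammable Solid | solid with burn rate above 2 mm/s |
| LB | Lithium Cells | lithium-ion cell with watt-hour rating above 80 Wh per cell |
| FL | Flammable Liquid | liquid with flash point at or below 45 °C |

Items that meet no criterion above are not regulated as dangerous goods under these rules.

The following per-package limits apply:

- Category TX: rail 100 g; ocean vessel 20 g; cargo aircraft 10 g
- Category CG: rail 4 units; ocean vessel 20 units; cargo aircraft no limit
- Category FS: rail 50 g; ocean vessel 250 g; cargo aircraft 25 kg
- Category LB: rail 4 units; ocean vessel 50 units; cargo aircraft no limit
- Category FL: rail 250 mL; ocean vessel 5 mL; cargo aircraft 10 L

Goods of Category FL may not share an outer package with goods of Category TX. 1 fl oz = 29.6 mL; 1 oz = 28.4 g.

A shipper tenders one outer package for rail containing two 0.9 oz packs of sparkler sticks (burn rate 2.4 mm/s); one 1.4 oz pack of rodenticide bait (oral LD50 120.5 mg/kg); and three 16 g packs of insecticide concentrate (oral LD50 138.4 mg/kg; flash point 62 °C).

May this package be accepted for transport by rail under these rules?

Burn rate 2.4 mm/s meets the Category FS criterion (Flammable Solid), so the sparkler sticks are Category FS.
The rodenticide bait has oral LD50 120.5 mg/kg, which is ≤ 200 mg/kg, so it is Category TX (Toxic).
Insecticide concentrate: oral LD50 138.4 mg/kg ≤ 200 mg/kg → Category TX (Toxic).
Total Category TX: (one 1.4 oz pack = 39.76 g) + (three 16 g packs = 48 g) = 87.76 g.
87.76 g ≤ 100 g (rail limit, Category TX) — within limit.
Category FS quantity: two 0.9 oz packs = 51.12 g.
That exceeds the Category FS rail limit of 50 g.
The segregation rule (Category FL with Category TX) does not apply to Category TX with Category FS.

No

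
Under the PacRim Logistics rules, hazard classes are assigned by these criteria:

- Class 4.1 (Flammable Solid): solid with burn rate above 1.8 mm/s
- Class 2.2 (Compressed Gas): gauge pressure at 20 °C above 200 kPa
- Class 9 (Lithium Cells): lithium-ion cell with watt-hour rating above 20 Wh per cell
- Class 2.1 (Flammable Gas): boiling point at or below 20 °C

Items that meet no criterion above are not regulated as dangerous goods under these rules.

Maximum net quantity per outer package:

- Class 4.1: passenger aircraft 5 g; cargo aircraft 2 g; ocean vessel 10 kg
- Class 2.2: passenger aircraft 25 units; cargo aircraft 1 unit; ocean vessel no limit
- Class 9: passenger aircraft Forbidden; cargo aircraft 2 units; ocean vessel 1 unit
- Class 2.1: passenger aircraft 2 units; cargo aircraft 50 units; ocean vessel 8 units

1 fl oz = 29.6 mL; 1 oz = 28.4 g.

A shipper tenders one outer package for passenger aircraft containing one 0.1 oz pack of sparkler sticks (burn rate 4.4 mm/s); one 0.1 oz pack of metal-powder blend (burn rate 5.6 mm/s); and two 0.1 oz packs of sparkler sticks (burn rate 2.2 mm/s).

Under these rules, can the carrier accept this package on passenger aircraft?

The sparkler sticks have burn rate 4.4 mm/s, which is > 1.8 mm/s, so they are Class 4.1 (Flammable Solid).
The metal-powder blend has burn rate 5.6 mm/s, which is > 1.8 mm/s, so it is Class 4.1 (Flammable Solid).
Burn rate 2.2 mm/s meets the Class 4.1 criterion (Flammable Solid), so the sparkler sticks are Class 4.1.
Class 4.1 net quantity: (one 0.1 oz pack = 2.84 g) + (one 0.1 oz pack = 2.84 g) + (two 0.1 oz packs = 5.68 g) = 11.36 g.
11.36 g exceeds the passenger aircraft limit of 5 g for Class 4.1.

No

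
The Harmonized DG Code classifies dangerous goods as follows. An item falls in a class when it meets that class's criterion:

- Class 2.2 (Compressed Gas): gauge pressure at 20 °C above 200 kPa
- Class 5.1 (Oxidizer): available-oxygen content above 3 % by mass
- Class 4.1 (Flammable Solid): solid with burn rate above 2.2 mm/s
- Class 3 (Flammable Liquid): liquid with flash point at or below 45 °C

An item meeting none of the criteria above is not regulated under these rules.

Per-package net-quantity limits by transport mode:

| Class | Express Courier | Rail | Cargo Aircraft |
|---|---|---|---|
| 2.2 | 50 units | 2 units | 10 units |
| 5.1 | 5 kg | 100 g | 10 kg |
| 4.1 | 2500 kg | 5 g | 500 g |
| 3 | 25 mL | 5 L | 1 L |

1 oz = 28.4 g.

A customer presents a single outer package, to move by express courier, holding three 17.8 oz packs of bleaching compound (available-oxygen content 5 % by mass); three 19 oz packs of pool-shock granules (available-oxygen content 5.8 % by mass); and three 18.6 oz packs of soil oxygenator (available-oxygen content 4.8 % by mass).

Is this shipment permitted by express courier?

Yes

The bleaching compound has available-oxygen content 5 % by mass, which is > 3 % by mass, so it is Class 5.1 (Oxidizer).
Pool-shock granules: available-oxygen content 5.8 % by mass > 3 % by mass → Class 5.1 (Oxidizer).
Available-oxygen content 4.8 % by mass meets the Class 5.1 criterion (Oxidizer), so the soil oxygenator is Class 5.1.
Total Class 5.1: (three 17.8 oz packs = 1516.56 g) + (three 19 oz packs = 1618.8 g) + (three 18.6 oz packs = 1584.72 g) = 4720.08 g.
4720.08 g ≤ 5 kg (express courier limit, Class 5.1) — within limit.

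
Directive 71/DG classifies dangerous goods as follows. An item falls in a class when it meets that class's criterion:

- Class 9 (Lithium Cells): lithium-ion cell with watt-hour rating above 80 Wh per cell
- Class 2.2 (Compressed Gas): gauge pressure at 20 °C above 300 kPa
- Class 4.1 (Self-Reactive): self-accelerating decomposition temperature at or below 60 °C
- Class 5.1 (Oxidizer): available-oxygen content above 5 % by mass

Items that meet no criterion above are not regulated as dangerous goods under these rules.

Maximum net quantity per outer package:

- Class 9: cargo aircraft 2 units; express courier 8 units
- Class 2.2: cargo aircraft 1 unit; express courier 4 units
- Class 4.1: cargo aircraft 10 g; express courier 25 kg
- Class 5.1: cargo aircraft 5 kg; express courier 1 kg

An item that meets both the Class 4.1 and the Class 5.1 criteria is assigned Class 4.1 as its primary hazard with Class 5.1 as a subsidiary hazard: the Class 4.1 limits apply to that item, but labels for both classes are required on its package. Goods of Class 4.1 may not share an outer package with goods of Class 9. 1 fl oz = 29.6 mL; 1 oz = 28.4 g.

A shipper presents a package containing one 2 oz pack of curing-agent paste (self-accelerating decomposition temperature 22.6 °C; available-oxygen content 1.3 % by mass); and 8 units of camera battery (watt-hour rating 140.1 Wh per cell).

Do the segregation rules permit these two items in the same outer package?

Curing-agent paste: self-accelerating decomposition temperature 22.6 °C ≤ 60 °C → Class 4.1 (Self-Reactive).
With watt-hour rating 140.1 Wh per cell (> 80 Wh per cell), the camera battery falls in Class 9.
Class 4.1 and Class 9 may not share an outer package.

No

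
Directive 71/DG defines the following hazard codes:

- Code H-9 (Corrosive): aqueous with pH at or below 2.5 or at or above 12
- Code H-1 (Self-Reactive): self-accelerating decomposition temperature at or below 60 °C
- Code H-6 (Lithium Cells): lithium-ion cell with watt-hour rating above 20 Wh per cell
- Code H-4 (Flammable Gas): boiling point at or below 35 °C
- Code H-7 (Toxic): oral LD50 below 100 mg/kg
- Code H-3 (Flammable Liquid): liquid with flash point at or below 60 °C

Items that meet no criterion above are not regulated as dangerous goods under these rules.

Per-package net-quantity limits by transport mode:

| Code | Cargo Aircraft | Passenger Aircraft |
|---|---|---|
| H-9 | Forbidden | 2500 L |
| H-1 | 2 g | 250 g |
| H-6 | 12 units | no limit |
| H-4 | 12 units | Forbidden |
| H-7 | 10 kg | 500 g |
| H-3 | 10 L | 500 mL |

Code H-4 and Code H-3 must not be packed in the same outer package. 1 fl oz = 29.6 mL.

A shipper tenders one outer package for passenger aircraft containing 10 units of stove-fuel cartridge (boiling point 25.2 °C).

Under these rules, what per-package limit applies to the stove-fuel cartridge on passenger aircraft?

Boiling point 25.2 °C meets the Code H-4 criterion (Flammable Gas), so the stove-fuel cartridge is Code H-4.
The passenger aircraft limit for Code H-4 is Forbidden.

Forbidden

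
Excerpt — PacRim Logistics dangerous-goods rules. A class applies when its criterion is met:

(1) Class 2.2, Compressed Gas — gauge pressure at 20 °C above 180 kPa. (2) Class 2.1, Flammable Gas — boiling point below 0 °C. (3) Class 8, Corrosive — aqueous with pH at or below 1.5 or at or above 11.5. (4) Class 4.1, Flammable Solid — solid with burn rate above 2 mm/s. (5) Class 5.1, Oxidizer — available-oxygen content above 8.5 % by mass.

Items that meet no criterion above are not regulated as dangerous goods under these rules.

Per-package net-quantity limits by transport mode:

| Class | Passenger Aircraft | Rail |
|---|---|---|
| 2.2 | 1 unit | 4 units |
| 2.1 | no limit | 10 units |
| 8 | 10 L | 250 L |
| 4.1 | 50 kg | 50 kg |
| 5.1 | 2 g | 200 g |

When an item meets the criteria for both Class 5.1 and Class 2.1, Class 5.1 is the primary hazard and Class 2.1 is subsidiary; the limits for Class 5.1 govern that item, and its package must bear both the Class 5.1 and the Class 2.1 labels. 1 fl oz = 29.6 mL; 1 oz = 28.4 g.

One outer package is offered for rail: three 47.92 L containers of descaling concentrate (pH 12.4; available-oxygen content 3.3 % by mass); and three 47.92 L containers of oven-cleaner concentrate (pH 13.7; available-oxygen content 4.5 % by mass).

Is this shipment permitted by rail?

With pH 12.4 (≥ 11.5), the descaling concentrate falls in Class 8.
Oven-cleaner concentrate: pH 13.7 ≥ 11.5 → Class 8 (Corrosive).
Total Class 8: (three 47.92 L containers = 143.76 L) + (three 47.92 L containers = 143.76 L) = 287.52 L.
287.52 L > 250 L (rail limit, Class 8) — over the limit.

No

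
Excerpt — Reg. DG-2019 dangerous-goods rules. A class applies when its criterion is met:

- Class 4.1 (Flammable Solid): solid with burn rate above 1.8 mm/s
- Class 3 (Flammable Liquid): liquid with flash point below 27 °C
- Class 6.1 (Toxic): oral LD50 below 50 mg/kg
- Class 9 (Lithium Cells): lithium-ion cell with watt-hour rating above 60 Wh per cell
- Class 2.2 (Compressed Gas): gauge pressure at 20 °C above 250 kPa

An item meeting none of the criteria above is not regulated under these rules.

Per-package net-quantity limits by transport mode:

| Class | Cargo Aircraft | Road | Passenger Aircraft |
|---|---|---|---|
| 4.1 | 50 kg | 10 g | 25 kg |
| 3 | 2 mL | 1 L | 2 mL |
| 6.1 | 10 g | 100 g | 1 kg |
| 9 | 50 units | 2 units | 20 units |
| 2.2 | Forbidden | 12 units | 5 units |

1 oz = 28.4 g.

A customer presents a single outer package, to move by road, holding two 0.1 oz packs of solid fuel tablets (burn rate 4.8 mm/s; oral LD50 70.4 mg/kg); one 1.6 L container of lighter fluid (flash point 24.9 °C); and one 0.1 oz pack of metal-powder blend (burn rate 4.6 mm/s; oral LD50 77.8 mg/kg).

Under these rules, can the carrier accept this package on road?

No

Solid fuel tablets: burn rate 4.8 mm/s > 1.8 mm/s → Class 4.1 (Flammable Solid).
With flash point 24.9 °C (< 27 °C), the lighter fluid falls in Class 3.
Metal-powder blend: burn rate 4.6 mm/s > 1.8 mm/s → Class 4.1 (Flammable Solid).
Class 4.1 net quantity: (two 0.1 oz packs = 5.68 g) + (one 0.1 oz pack = 2.84 g) = 8.52 g.
That is within the Class 4.1 road limit of 10 g.
Class 3 quantity: 1.6 L.
That exceeds the Class 3 road limit of 1 L.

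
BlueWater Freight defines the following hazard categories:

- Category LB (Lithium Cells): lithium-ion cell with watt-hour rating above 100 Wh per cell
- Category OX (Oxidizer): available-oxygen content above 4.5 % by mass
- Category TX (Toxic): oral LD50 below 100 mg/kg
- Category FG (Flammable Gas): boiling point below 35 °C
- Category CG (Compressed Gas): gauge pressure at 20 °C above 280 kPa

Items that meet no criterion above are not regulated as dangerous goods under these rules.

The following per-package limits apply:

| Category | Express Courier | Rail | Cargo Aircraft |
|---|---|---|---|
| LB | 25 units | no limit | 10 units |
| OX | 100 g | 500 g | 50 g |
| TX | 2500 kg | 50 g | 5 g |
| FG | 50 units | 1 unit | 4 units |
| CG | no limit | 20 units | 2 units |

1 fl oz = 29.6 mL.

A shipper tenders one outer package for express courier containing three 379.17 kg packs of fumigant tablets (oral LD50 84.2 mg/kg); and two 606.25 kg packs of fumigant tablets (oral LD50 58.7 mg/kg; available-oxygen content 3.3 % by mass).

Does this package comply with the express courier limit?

The fumigant tablets have oral LD50 84.2 mg/kg, which is < 100 mg/kg, so they are Category TX (Toxic).
Oral LD50 58.7 mg/kg meets the Category TX criterion (Toxic), so the fumigant tablets are Category TX.
Total Category TX: (three 379.17 kg packs = 1137.51 kg) + (two 606.25 kg packs = 1212.5 kg) = 2350.01 kg.
2350.01 kg ≤ 2500 kg (express courier limit, Category TX) — within limit.

Yes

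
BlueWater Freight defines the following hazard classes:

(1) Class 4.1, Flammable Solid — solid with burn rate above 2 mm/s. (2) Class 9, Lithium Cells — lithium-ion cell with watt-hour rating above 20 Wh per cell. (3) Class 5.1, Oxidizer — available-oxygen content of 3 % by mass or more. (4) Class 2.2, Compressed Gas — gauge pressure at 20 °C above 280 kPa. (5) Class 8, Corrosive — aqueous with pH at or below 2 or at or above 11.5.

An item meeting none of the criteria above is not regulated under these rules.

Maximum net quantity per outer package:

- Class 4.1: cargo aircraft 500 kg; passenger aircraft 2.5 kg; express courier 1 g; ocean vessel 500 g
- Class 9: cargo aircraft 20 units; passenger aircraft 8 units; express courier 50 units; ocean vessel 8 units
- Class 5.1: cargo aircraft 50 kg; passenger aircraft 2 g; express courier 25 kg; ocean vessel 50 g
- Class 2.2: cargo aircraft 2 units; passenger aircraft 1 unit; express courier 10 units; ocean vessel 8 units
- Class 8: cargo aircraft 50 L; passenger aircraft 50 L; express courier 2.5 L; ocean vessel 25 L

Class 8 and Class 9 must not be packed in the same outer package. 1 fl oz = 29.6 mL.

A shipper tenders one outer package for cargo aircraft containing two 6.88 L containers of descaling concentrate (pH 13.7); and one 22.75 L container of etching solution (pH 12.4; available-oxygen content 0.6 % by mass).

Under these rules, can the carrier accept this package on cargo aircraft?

The descaling concentrate has pH 13.7, which is ≥ 11.5, so it is Class 8 (Corrosive).
With pH 12.4 (≥ 11.5), the etching solution falls in Class 8.
Total Class 8: (two 6.88 L containers = 13.76 L) + 22.75 L = 36.51 L.
That is within the Class 8 cargo aircraft limit of 50 L.

Yes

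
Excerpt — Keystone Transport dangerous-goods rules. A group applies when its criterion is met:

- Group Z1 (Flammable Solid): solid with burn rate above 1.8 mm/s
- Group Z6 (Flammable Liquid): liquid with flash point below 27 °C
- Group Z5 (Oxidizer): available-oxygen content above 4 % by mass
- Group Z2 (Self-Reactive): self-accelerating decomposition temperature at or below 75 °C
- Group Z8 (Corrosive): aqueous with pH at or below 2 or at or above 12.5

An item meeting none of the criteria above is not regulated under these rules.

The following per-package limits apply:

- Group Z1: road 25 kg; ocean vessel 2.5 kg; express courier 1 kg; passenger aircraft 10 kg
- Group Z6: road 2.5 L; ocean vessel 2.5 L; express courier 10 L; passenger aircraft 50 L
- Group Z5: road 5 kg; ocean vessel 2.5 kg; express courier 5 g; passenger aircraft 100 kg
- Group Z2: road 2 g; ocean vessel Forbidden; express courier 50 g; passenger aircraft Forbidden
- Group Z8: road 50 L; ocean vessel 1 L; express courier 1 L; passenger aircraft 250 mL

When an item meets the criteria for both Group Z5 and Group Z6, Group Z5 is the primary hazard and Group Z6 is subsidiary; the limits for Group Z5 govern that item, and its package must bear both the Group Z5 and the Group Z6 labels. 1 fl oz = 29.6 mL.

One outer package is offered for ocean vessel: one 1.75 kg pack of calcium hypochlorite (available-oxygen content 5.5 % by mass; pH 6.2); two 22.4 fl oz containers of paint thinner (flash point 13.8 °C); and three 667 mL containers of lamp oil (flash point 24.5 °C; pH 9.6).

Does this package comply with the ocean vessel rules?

No

With available-oxygen content 5.5 % by mass (> 4 % by mass), the calcium hypochlorite falls in Group Z5.
Paint thinner: flash point 13.8 °C < 27 °C → Group Z6 (Flammable Liquid).
The lamp oil has flash point 24.5 °C, which is < 27 °C, so it is Group Z6 (Flammable Liquid).
Group Z5 quantity: 1.75 kg.
1.75 kg is within the ocean vessel limit of 2.5 kg for Group Z5.
Total Group Z6: (two 22.4 fl oz containers = 1326.08 mL) + (three 667 mL containers = 2.001 L) = 3327.08 mL.
3327.08 mL exceeds the ocean vessel limit of 2.5 L for Group Z6.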